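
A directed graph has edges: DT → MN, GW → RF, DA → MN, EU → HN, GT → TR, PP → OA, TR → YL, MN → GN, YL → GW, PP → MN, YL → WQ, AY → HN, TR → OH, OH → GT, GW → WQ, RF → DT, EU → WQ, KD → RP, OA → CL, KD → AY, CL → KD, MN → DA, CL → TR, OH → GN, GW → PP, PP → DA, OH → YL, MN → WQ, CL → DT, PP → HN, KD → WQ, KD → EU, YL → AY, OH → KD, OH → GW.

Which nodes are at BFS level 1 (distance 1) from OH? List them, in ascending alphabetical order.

Level 0: OH
Level 1: GN, GT, GW, KD, YL
Level 2: AY, EU, PP, RF, RP, TR, WQ
Level 3: DA, DT, HN, MN, OA
Level 4: CL

GN, GT, GW, KD, YL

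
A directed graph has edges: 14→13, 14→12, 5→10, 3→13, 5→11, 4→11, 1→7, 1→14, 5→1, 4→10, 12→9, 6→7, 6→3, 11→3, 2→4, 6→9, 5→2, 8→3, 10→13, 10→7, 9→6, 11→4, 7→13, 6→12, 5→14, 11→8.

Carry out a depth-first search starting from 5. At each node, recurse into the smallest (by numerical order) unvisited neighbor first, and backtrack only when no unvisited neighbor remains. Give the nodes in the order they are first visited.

5, 1, 7, 13, 14, 12, 9, 6, 3, 2, 4, 10, 11, 8

Visit 5
5 → 1
1 → 7
7 → 13
1 → 14
14 → 12
12 → 9
9 → 6
6 → 3
5 → 2
2 → 4
4 → 10
4 → 11
11 → 8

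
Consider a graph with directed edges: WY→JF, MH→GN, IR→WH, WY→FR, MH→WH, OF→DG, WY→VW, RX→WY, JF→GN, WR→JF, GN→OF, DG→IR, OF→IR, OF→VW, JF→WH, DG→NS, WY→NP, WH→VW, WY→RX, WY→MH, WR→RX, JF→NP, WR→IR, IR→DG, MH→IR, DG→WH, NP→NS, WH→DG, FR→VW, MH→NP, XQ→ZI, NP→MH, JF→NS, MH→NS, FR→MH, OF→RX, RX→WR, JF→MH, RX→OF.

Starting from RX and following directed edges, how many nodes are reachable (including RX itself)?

14

BFS from RX visits: RX, OF, WR, WY, DG, IR, VW, JF, FR, MH, NP, NS, WH, GN
Reachable nodes: 14 of 16 total.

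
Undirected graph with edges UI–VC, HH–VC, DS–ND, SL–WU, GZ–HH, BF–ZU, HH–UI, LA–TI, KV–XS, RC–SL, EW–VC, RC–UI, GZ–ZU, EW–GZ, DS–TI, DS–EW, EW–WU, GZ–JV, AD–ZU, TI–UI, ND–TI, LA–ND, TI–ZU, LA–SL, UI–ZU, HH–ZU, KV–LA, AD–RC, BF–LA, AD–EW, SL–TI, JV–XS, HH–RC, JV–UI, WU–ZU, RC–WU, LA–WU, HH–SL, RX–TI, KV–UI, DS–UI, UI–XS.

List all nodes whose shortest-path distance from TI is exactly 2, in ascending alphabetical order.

Level 0: TI
Level 1: DS, LA, ND, RX, SL, UI, ZU
Level 2: AD, BF, EW, GZ, HH, JV, KV, RC, VC, WU, XS

AD, BF, EW, GZ, HH, JV, KV, RC, VC, WU, XS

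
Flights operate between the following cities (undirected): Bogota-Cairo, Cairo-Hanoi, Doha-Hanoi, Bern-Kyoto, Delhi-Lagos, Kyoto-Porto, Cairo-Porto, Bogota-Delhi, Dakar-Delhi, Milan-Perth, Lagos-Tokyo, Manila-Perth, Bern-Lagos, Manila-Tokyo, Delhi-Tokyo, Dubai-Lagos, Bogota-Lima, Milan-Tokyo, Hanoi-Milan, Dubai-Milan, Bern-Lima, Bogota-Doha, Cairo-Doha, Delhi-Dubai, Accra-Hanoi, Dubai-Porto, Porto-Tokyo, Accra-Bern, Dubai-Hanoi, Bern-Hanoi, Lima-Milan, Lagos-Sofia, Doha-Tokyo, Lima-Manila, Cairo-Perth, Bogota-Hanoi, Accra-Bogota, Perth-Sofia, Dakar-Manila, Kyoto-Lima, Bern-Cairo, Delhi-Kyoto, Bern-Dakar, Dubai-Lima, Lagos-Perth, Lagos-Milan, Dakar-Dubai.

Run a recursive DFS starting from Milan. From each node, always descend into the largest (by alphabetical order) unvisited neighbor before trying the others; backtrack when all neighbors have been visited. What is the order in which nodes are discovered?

Visit Milan
Milan → Tokyo
Tokyo → Porto
Porto → Kyoto
Kyoto → Lima
Lima → Manila
Manila → Perth
Perth → Sofia
Sofia → Lagos
Lagos → Dubai
Dubai → Hanoi
Hanoi → Doha
Doha → Cairo
Cairo → Bogota
Bogota → Delhi
Delhi → Dakar
Dakar → Bern
Bern → Accra

Milan → Tokyo → Porto → Kyoto → Lima → Manila → Perth → Sofia → Lagos → Dubai → Hanoi → Doha → Cairo → Bogota → Delhi → Dakar → Bern → Accra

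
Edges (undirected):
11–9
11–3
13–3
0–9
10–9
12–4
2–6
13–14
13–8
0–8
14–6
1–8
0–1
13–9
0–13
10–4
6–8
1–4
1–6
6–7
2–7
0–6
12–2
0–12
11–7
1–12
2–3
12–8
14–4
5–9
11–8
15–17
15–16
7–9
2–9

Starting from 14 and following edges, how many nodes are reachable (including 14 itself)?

BFS from 14 visits: 14, 13, 6, 4, 9, 8, 3, 0, 7, 2, 1, 12, 10, 11, 5
Reachable nodes: 15 of 18 total.

15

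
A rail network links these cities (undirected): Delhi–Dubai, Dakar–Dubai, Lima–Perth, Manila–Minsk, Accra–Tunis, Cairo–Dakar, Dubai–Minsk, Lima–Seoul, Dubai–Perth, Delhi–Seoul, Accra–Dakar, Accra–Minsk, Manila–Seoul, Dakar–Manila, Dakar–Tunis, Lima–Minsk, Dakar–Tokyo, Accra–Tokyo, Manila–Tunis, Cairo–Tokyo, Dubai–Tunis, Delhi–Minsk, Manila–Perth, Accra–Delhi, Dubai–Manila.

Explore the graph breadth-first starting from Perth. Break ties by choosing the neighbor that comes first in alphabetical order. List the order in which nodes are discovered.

Visit Perth; enqueue Dubai, Lima, Manila → queue [Dubai, Lima, Manila]
Visit Dubai; enqueue Dakar, Delhi, Minsk, Tunis → queue [Lima, Manila, Dakar, Delhi, Minsk, Tunis]
Visit Lima; enqueue Seoul → queue [Manila, Dakar, Delhi, Minsk, Tunis, Seoul]
Visit Manila → queue [Dakar, Delhi, Minsk, Tunis, Seoul]
Visit Dakar; enqueue Accra, Cairo, Tokyo → queue [Delhi, Minsk, Tunis, Seoul, Accra, Cairo, Tokyo]
Visit Delhi → queue [Minsk, Tunis, Seoul, Accra, Cairo, Tokyo]
Visit Minsk → queue [Tunis, Seoul, Accra, Cairo, Tokyo]
Visit Tunis → queue [Seoul, Accra, Cairo, Tokyo]
Visit Seoul → queue [Accra, Cairo, Tokyo]
Visit Accra → queue [Cairo, Tokyo]
Visit Cairo → queue [Tokyo]
Visit Tokyo → queue []

Perth, Dubai, Lima, Manila, Dakar, Delhi, Minsk, Tunis, Seoul, Accra, Cairo, Tokyo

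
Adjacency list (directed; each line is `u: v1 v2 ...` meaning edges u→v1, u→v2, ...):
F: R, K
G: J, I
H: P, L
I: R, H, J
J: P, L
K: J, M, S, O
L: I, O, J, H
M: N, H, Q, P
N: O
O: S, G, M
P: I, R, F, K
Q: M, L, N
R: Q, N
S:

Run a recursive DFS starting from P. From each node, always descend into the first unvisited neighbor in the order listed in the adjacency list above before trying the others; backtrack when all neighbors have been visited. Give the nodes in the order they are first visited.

Visit P
P → I
I → R
R → Q
Q → M
M → N
N → O
O → S
O → G
G → J
J → L
L → H
P → F
F → K

P, I, R, Q, M, N, O, S, G, J, L, H, F, K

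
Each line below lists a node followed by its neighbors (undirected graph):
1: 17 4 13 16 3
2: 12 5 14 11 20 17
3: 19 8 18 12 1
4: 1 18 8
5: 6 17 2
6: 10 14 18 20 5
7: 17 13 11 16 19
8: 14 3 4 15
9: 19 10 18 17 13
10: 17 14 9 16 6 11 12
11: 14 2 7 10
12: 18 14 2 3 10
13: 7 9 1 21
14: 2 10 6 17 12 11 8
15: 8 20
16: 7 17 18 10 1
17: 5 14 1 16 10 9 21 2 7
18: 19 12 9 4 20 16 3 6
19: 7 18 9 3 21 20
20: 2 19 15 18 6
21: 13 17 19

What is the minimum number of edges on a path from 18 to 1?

2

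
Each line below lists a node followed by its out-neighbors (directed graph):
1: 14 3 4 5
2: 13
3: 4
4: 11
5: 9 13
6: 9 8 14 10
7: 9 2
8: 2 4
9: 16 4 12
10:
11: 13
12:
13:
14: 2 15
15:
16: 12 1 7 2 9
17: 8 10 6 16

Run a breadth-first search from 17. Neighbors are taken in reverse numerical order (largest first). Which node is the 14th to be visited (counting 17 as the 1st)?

Visit 17; enqueue 16, 10, 8, 6 → queue [16, 10, 8, 6]
Visit 16; enqueue 12, 9, 7, 2, 1 → queue [10, 8, 6, 12, 9, 7, 2, 1]
Visit 10 → queue [8, 6, 12, 9, 7, 2, 1]
Visit 8; enqueue 4 → queue [6, 12, 9, 7, 2, 1, 4]
Visit 6; enqueue 14 → queue [12, 9, 7, 2, 1, 4, 14]
Visit 12 → queue [9, 7, 2, 1, 4, 14]
Visit 9 → queue [7, 2, 1, 4, 14]
Visit 7 → queue [2, 1, 4, 14]
Visit 2; enqueue 13 → queue [1, 4, 14, 13]
Visit 1; enqueue 5, 3 → queue [4, 14, 13, 5, 3]
Visit 4; enqueue 11 → queue [14, 13, 5, 3, 11]
Visit 14; enqueue 15 → queue [13, 5, 3, 11, 15]
Visit 13 → queue [5, 3, 11, 15]
Visit 5 → queue [3, 11, 15]
Visit 3 → queue [11, 15]
Visit 11 → queue [15]
Visit 15 → queue []

Visit order: 17, 16, 10, 8, 6, 12, 9, 7, 2, 1, 4, 14, 13, 5, 3, 11, 15

5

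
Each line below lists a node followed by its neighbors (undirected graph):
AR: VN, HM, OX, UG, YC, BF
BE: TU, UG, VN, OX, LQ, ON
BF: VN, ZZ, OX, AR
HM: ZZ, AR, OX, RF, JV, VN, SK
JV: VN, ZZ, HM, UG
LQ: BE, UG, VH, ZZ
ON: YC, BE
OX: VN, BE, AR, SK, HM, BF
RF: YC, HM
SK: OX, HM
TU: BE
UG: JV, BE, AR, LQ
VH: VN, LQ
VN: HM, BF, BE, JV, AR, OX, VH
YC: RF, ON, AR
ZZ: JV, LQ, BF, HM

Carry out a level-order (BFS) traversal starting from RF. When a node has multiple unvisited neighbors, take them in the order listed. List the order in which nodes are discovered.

Visit RF; enqueue YC, HM → queue [YC, HM]
Visit YC; enqueue ON, AR → queue [HM, ON, AR]
Visit HM; enqueue ZZ, OX, JV, VN, SK → queue [ON, AR, ZZ, OX, JV, VN, SK]
Visit ON; enqueue BE → queue [AR, ZZ, OX, JV, VN, SK, BE]
Visit AR; enqueue UG, BF → queue [ZZ, OX, JV, VN, SK, BE, UG, BF]
Visit ZZ; enqueue LQ → queue [OX, JV, VN, SK, BE, UG, BF, LQ]
Visit OX → queue [JV, VN, SK, BE, UG, BF, LQ]
Visit JV → queue [VN, SK, BE, UG, BF, LQ]
Visit VN; enqueue VH → queue [SK, BE, UG, BF, LQ, VH]
Visit SK → queue [BE, UG, BF, LQ, VH]
Visit BE; enqueue TU → queue [UG, BF, LQ, VH, TU]
Visit UG → queue [BF, LQ, VH, TU]
Visit BF → queue [LQ, VH, TU]
Visit LQ → queue [VH, TU]
Visit VH → queue [TU]
Visit TU → queue []

RF -> YC -> HM -> ON -> AR -> ZZ -> OX -> JV -> VN -> SK -> BE -> UG -> BF -> LQ -> VH -> TU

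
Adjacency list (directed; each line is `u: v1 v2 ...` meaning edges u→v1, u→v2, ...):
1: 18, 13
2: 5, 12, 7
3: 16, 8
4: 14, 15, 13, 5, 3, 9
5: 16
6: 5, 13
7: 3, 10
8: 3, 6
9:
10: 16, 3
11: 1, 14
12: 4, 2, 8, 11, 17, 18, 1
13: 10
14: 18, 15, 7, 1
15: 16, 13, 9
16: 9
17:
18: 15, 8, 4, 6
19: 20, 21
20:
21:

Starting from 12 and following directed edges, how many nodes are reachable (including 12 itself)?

BFS from 12 visits: 12, 4, 2, 8, 11, 17, 18, 1, 14, 15, 13, 5, 3, 9, 7, 6, 16, 10
Reachable nodes: 18 of 21 total.

18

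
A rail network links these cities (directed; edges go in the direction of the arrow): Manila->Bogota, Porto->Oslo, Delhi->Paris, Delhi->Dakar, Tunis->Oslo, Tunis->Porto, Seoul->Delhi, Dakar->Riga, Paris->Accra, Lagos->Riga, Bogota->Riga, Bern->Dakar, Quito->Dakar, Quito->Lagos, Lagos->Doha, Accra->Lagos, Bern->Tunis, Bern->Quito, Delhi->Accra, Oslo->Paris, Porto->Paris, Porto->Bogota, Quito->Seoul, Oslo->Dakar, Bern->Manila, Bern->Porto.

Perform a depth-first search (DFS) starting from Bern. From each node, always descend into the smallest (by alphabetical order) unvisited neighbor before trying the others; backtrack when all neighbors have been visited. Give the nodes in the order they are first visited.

Bern -> Dakar -> Riga -> Manila -> Bogota -> Porto -> Oslo -> Paris -> Accra -> Lagos -> Doha -> Quito -> Seoul -> Delhi -> Tunis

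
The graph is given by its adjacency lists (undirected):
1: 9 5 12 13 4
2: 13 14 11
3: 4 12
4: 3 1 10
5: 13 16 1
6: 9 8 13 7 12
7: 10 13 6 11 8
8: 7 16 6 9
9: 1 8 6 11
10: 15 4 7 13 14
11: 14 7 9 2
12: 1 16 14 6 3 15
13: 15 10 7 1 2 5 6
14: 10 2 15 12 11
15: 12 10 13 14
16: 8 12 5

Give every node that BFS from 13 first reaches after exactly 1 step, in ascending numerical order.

Level 0: 13
Level 1: 1, 2, 5, 6, 7, 10, 15
Level 2: 4, 8, 9, 11, 12, 14, 16
Level 3: 3

1, 2, 5, 6, 7, 10, 15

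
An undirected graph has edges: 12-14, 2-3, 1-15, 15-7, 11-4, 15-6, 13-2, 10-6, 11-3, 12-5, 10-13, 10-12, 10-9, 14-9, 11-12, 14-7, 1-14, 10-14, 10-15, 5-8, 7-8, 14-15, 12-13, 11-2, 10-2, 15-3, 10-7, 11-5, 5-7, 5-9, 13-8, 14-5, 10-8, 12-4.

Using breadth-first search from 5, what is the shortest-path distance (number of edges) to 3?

Level 0: 5
Level 1: 7, 8, 9, 11, 12, 14
Level 2: 1, 2, 3, 4, 10, 13, 15
Level 3: 6
3 first appears at level 2.

2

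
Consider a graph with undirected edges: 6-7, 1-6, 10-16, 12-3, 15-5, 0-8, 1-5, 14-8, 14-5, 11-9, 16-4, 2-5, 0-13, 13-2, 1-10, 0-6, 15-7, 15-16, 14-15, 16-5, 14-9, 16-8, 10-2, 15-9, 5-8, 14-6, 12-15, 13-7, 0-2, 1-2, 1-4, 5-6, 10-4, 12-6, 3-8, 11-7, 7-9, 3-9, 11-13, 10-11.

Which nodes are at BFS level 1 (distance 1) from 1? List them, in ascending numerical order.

Level 0: 1
Level 1: 2, 4, 5, 6, 10
Level 2: 0, 7, 8, 11, 12, 13, 14, 15, 16
Level 3: 3, 9

2, 4, 5, 6, 10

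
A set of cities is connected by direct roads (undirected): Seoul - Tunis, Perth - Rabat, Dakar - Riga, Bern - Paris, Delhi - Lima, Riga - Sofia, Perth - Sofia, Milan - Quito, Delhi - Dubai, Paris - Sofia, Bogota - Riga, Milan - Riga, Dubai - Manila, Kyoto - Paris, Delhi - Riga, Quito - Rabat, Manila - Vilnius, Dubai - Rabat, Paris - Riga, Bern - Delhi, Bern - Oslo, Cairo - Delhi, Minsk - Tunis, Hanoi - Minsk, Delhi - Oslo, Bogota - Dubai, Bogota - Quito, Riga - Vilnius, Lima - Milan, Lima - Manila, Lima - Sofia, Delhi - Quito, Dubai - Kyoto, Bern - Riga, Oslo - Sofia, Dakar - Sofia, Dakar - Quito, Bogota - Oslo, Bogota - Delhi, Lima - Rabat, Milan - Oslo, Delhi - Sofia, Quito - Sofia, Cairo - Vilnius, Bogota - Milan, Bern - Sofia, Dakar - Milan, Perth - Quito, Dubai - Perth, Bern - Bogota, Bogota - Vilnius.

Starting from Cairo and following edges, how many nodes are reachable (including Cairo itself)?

18

BFS from Cairo visits: Cairo, Delhi, Vilnius, Bern, Bogota, Dubai, Lima, Oslo, Quito, Riga, Sofia, Manila, Paris, Milan, Kyoto, Perth, Rabat, Dakar
Reachable nodes: 18 of 22 total.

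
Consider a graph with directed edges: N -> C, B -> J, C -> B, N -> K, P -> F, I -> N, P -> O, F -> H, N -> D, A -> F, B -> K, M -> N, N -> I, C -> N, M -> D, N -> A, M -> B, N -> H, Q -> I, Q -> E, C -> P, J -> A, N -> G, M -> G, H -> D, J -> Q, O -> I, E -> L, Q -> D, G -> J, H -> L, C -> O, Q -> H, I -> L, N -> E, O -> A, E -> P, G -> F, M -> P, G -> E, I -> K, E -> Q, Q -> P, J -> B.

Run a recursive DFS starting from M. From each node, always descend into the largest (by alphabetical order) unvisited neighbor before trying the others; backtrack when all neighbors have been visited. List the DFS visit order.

Visit M
M → P
P → O
O → I
I → N
N → K
N → H
H → L
H → D
N → G
G → J
J → Q
Q → E
J → B
J → A
A → F
N → C

M, P, O, I, N, K, H, L, D, G, J, Q, E, B, A, F, C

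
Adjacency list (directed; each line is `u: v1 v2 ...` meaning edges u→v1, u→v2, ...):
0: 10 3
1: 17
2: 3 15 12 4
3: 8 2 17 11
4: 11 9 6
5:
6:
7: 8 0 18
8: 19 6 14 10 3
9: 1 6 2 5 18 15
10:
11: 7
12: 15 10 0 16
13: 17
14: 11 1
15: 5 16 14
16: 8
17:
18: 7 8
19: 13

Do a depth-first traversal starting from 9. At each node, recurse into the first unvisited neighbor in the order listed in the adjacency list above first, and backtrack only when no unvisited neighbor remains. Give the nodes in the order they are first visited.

9, 1, 17, 6, 2, 3, 8, 19, 13, 14, 11, 7, 0, 10, 18, 15, 5, 16, 12, 4

Visit 9
9 → 1
1 → 17
9 → 6
9 → 2
2 → 3
3 → 8
8 → 19
19 → 13
8 → 14
14 → 11
11 → 7
7 → 0
0 → 10
7 → 18
2 → 15
15 → 5
15 → 16
2 → 12
2 → 4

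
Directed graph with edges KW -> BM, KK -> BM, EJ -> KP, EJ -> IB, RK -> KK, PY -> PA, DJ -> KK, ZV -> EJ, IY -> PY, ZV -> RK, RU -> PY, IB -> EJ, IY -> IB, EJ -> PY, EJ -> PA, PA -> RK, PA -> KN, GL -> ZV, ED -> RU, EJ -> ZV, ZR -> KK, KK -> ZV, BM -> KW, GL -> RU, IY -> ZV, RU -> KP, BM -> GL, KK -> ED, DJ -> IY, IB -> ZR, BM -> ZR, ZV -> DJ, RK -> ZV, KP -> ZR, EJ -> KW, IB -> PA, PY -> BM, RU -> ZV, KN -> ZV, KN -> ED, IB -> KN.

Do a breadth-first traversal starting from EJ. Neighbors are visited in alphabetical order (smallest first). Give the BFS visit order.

EJ, IB, KP, KW, PA, PY, ZV, KN, ZR, BM, RK, DJ, ED, KK, GL, IY, RU

Visit EJ; enqueue IB, KP, KW, PA, PY, ZV → queue [IB, KP, KW, PA, PY, ZV]
Visit IB; enqueue KN, ZR → queue [KP, KW, PA, PY, ZV, KN, ZR]
Visit KP → queue [KW, PA, PY, ZV, KN, ZR]
Visit KW; enqueue BM → queue [PA, PY, ZV, KN, ZR, BM]
Visit PA; enqueue RK → queue [PY, ZV, KN, ZR, BM, RK]
Visit PY → queue [ZV, KN, ZR, BM, RK]
Visit ZV; enqueue DJ → queue [KN, ZR, BM, RK, DJ]
Visit KN; enqueue ED → queue [ZR, BM, RK, DJ, ED]
Visit ZR; enqueue KK → queue [BM, RK, DJ, ED, KK]
Visit BM; enqueue GL → queue [RK, DJ, ED, KK, GL]
Visit RK → queue [DJ, ED, KK, GL]
Visit DJ; enqueue IY → queue [ED, KK, GL, IY]
Visit ED; enqueue RU → queue [KK, GL, IY, RU]
Visit KK → queue [GL, IY, RU]
Visit GL → queue [IY, RU]
Visit IY → queue [RU]
Visit RU → queue []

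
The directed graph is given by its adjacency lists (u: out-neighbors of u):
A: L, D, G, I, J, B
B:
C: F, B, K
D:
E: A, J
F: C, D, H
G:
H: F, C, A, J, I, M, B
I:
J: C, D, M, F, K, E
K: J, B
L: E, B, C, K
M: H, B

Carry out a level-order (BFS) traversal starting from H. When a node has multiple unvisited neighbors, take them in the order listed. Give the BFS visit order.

Visit H; enqueue F, C, A, J, I, M, B → queue [F, C, A, J, I, M, B]
Visit F; enqueue D → queue [C, A, J, I, M, B, D]
Visit C; enqueue K → queue [A, J, I, M, B, D, K]
Visit A; enqueue L, G → queue [J, I, M, B, D, K, L, G]
Visit J; enqueue E → queue [I, M, B, D, K, L, G, E]
Visit I → queue [M, B, D, K, L, G, E]
Visit M → queue [B, D, K, L, G, E]
Visit B → queue [D, K, L, G, E]
Visit D → queue [K, L, G, E]
Visit K → queue [L, G, E]
Visit L → queue [G, E]
Visit G → queue [E]
Visit E → queue []

H, F, C, A, J, I, M, B, D, K, L, G, E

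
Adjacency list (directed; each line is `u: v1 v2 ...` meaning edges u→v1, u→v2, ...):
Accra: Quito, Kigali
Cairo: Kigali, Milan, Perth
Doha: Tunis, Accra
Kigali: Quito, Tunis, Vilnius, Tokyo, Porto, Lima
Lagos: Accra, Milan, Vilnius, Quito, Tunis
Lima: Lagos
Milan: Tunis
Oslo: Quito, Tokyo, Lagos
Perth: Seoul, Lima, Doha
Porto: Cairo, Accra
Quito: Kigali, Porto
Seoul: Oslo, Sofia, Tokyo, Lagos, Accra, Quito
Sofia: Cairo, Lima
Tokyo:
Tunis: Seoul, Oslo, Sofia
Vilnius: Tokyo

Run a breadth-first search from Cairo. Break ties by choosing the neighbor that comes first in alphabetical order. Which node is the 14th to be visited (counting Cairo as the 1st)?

Visit Cairo; enqueue Kigali, Milan, Perth → queue [Kigali, Milan, Perth]
Visit Kigali; enqueue Lima, Porto, Quito, Tokyo, Tunis, Vilnius → queue [Milan, Perth, Lima, Porto, Quito, Tokyo, Tunis, Vilnius]
Visit Milan → queue [Perth, Lima, Porto, Quito, Tokyo, Tunis, Vilnius]
Visit Perth; enqueue Doha, Seoul → queue [Lima, Porto, Quito, Tokyo, Tunis, Vilnius, Doha, Seoul]
Visit Lima; enqueue Lagos → queue [Porto, Quito, Tokyo, Tunis, Vilnius, Doha, Seoul, Lagos]
Visit Porto; enqueue Accra → queue [Quito, Tokyo, Tunis, Vilnius, Doha, Seoul, Lagos, Accra]
Visit Quito → queue [Tokyo, Tunis, Vilnius, Doha, Seoul, Lagos, Accra]
Visit Tokyo → queue [Tunis, Vilnius, Doha, Seoul, Lagos, Accra]
Visit Tunis; enqueue Oslo, Sofia → queue [Vilnius, Doha, Seoul, Lagos, Accra, Oslo, Sofia]
Visit Vilnius → queue [Doha, Seoul, Lagos, Accra, Oslo, Sofia]
Visit Doha → queue [Seoul, Lagos, Accra, Oslo, Sofia]
Visit Seoul → queue [Lagos, Accra, Oslo, Sofia]
Visit Lagos → queue [Accra, Oslo, Sofia]
Visit Accra → queue [Oslo, Sofia]
Visit Oslo → queue [Sofia]
Visit Sofia → queue []

Visit order: Cairo, Kigali, Milan, Perth, Lima, Porto, Quito, Tokyo, Tunis, Vilnius, Doha, Seoul, Lagos, Accra, Oslo, Sofia

Accra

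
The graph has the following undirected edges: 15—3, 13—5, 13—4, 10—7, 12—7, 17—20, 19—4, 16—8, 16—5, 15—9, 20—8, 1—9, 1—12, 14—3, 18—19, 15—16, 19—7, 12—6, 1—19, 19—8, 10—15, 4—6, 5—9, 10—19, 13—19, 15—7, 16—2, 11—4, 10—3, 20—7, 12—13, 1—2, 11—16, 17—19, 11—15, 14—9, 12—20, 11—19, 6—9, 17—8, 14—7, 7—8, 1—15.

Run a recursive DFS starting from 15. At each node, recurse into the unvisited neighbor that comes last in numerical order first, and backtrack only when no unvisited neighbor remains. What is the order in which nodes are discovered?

15 16 11 19 18 17 20 12 13 5 9 14 7 10 3 8 6 4 1 2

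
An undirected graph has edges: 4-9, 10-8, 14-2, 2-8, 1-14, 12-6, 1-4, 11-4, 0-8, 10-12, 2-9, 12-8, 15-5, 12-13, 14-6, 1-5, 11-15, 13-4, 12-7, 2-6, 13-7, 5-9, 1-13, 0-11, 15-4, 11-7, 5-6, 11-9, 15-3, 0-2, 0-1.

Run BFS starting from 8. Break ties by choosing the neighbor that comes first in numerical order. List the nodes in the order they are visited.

8, 0, 2, 10, 12, 1, 11, 6, 9, 14, 7, 13, 4, 5, 15, 3

Visit 8; enqueue 0, 2, 10, 12 → queue [0, 2, 10, 12]
Visit 0; enqueue 1, 11 → queue [2, 10, 12, 1, 11]
Visit 2; enqueue 6, 9, 14 → queue [10, 12, 1, 11, 6, 9, 14]
Visit 10 → queue [12, 1, 11, 6, 9, 14]
Visit 12; enqueue 7, 13 → queue [1, 11, 6, 9, 14, 7, 13]
Visit 1; enqueue 4, 5 → queue [11, 6, 9, 14, 7, 13, 4, 5]
Visit 11; enqueue 15 → queue [6, 9, 14, 7, 13, 4, 5, 15]
Visit 6 → queue [9, 14, 7, 13, 4, 5, 15]
Visit 9 → queue [14, 7, 13, 4, 5, 15]
Visit 14 → queue [7, 13, 4, 5, 15]
Visit 7 → queue [13, 4, 5, 15]
Visit 13 → queue [4, 5, 15]
Visit 4 → queue [5, 15]
Visit 5 → queue [15]
Visit 15; enqueue 3 → queue [3]
Visit 3 → queue []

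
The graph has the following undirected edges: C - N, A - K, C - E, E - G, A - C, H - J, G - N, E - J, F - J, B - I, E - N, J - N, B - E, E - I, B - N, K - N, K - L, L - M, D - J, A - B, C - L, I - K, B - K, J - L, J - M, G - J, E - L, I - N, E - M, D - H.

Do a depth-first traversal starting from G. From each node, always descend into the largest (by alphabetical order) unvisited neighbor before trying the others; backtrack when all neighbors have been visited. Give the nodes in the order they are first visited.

G -> N -> K -> L -> M -> J -> H -> D -> F -> E -> I -> B -> A -> C

Visit G
G → N
N → K
K → L
L → M
M → J
J → H
H → D
J → F
J → E
E → I
I → B
B → A
A → C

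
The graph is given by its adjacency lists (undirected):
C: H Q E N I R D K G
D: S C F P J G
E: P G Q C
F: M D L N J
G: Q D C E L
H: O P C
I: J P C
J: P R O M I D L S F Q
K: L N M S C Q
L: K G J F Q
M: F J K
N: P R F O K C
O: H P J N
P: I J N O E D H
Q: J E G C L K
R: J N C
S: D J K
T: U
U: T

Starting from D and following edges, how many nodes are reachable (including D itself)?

17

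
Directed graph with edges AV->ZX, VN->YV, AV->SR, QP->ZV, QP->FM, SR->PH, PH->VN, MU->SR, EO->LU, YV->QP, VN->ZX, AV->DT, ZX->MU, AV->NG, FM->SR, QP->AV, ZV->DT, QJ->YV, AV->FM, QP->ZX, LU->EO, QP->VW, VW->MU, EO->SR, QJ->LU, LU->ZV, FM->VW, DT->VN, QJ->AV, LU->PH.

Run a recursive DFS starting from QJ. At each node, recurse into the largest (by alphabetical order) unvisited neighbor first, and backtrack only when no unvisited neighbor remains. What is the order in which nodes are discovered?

Visit QJ
QJ → YV
YV → QP
QP → ZX
ZX → MU
MU → SR
SR → PH
PH → VN
QP → ZV
ZV → DT
QP → VW
QP → FM
QP → AV
AV → NG
QJ → LU
LU → EO

QJ YV QP ZX MU SR PH VN ZV DT VW FM AV NG LU EO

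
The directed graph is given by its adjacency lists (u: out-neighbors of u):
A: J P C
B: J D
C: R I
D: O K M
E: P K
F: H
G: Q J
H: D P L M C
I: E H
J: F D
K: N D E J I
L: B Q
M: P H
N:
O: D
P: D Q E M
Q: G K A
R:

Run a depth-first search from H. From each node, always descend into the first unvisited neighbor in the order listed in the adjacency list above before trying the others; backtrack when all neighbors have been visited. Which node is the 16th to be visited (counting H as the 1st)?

M

Visit H
H → D
D → O
D → K
K → N
K → E
E → P
P → Q
Q → G
G → J
J → F
Q → A
A → C
C → R
C → I
P → M
H → L
L → B

Visit order: H, D, O, K, N, E, P, Q, G, J, F, A, C, R, I, M, L, B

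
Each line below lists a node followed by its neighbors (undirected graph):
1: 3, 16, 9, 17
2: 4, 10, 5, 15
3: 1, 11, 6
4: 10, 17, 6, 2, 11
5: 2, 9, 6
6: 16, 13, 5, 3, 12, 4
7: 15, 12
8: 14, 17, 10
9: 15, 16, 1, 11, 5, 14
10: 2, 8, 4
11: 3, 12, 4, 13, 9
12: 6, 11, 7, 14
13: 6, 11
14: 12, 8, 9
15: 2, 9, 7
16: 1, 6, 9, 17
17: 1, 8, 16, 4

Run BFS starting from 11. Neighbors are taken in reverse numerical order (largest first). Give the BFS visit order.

Visit 11; enqueue 13, 12, 9, 4, 3 → queue [13, 12, 9, 4, 3]
Visit 13; enqueue 6 → queue [12, 9, 4, 3, 6]
Visit 12; enqueue 14, 7 → queue [9, 4, 3, 6, 14, 7]
Visit 9; enqueue 16, 15, 5, 1 → queue [4, 3, 6, 14, 7, 16, 15, 5, 1]
Visit 4; enqueue 17, 10, 2 → queue [3, 6, 14, 7, 16, 15, 5, 1, 17, 10, 2]
Visit 3 → queue [6, 14, 7, 16, 15, 5, 1, 17, 10, 2]
Visit 6 → queue [14, 7, 16, 15, 5, 1, 17, 10, 2]
Visit 14; enqueue 8 → queue [7, 16, 15, 5, 1, 17, 10, 2, 8]
Visit 7 → queue [16, 15, 5, 1, 17, 10, 2, 8]
Visit 16 → queue [15, 5, 1, 17, 10, 2, 8]
Visit 15 → queue [5, 1, 17, 10, 2, 8]
Visit 5 → queue [1, 17, 10, 2, 8]
Visit 1 → queue [17, 10, 2, 8]
Visit 17 → queue [10, 2, 8]
Visit 10 → queue [2, 8]
Visit 2 → queue [8]
Visit 8 → queue []

11 13 12 9 4 3 6 14 7 16 15 5 1 17 10 2 8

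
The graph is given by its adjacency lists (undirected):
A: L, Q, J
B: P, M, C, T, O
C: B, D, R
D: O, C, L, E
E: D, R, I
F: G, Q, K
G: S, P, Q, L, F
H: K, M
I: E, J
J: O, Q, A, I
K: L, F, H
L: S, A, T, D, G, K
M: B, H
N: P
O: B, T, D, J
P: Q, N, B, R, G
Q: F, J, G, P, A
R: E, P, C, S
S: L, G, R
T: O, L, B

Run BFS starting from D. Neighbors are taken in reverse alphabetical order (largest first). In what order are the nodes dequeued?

Visit D; enqueue O, L, E, C → queue [O, L, E, C]
Visit O; enqueue T, J, B → queue [L, E, C, T, J, B]
Visit L; enqueue S, K, G, A → queue [E, C, T, J, B, S, K, G, A]
Visit E; enqueue R, I → queue [C, T, J, B, S, K, G, A, R, I]
Visit C → queue [T, J, B, S, K, G, A, R, I]
Visit T → queue [J, B, S, K, G, A, R, I]
Visit J; enqueue Q → queue [B, S, K, G, A, R, I, Q]
Visit B; enqueue P, M → queue [S, K, G, A, R, I, Q, P, M]
Visit S → queue [K, G, A, R, I, Q, P, M]
Visit K; enqueue H, F → queue [G, A, R, I, Q, P, M, H, F]
Visit G → queue [A, R, I, Q, P, M, H, F]
Visit A → queue [R, I, Q, P, M, H, F]
Visit R → queue [I, Q, P, M, H, F]
Visit I → queue [Q, P, M, H, F]
Visit Q → queue [P, M, H, F]
Visit P; enqueue N → queue [M, H, F, N]
Visit M → queue [H, F, N]
Visit H → queue [F, N]
Visit F → queue [N]
Visit N → queue []

D, O, L, E, C, T, J, B, S, K, G, A, R, I, Q, P, M, H, F, N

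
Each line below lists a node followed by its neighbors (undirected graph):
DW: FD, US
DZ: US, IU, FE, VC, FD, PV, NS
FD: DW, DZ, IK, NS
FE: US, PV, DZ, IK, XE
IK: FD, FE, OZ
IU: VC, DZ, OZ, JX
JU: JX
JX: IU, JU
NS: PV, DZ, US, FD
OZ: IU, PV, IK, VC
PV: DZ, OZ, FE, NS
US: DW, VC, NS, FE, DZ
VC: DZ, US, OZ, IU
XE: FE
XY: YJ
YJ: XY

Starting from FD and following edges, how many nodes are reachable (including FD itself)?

14

BFS from FD visits: FD, NS, IK, DZ, DW, US, PV, OZ, FE, VC, IU, XE, JX, JU
Reachable nodes: 14 of 16 total.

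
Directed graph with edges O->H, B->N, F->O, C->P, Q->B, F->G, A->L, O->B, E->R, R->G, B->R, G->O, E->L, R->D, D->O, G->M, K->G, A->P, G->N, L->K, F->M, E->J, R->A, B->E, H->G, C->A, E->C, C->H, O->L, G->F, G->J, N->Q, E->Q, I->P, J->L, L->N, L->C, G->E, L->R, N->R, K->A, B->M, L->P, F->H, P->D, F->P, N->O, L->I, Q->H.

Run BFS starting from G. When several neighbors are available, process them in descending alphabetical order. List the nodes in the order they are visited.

G → O → N → M → J → F → E → L → H → B → R → Q → P → C → K → I → D → A

Visit G; enqueue O, N, M, J, F, E → queue [O, N, M, J, F, E]
Visit O; enqueue L, H, B → queue [N, M, J, F, E, L, H, B]
Visit N; enqueue R, Q → queue [M, J, F, E, L, H, B, R, Q]
Visit M → queue [J, F, E, L, H, B, R, Q]
Visit J → queue [F, E, L, H, B, R, Q]
Visit F; enqueue P → queue [E, L, H, B, R, Q, P]
Visit E; enqueue C → queue [L, H, B, R, Q, P, C]
Visit L; enqueue K, I → queue [H, B, R, Q, P, C, K, I]
Visit H → queue [B, R, Q, P, C, K, I]
Visit B → queue [R, Q, P, C, K, I]
Visit R; enqueue D, A → queue [Q, P, C, K, I, D, A]
Visit Q → queue [P, C, K, I, D, A]
Visit P → queue [C, K, I, D, A]
Visit C → queue [K, I, D, A]
Visit K → queue [I, D, A]
Visit I → queue [D, A]
Visit D → queue [A]
Visit A → queue []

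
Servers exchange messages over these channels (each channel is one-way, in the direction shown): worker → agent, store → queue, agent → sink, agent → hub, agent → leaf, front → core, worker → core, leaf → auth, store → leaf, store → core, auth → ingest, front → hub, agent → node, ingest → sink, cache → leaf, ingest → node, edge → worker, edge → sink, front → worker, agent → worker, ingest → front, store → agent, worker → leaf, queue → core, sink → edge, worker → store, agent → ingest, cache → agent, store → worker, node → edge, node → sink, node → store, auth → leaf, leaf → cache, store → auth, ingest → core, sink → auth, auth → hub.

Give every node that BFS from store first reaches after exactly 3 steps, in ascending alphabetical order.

edge, front

Level 0: store
Level 1: agent, auth, core, leaf, queue, worker
Level 2: cache, hub, ingest, node, sink
Level 3: edge, front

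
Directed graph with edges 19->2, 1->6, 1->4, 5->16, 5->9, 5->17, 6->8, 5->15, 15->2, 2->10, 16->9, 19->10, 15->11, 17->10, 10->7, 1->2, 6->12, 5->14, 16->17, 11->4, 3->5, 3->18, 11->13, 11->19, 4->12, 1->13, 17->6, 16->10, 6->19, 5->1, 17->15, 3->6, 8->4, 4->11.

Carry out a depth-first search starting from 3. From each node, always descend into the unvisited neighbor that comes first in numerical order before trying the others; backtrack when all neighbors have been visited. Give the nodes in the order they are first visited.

3 -> 5 -> 1 -> 2 -> 10 -> 7 -> 4 -> 11 -> 13 -> 19 -> 12 -> 6 -> 8 -> 9 -> 14 -> 15 -> 16 -> 17 -> 18

Visit 3
3 → 5
5 → 1
1 → 2
2 → 10
10 → 7
1 → 4
4 → 11
11 → 13
11 → 19
4 → 12
1 → 6
6 → 8
5 → 9
5 → 14
5 → 15
5 → 16
16 → 17
3 → 18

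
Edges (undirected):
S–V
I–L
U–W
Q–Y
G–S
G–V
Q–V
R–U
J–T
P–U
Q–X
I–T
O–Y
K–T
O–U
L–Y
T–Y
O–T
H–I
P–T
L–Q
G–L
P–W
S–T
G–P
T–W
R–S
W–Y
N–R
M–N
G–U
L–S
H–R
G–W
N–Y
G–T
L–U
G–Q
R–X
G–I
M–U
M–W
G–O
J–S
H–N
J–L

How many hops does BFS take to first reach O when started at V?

2

Level 0: V
Level 1: G, Q, S
Level 2: I, J, L, O, P, R, T, U, W, X, Y
Level 3: H, K, M, N
O first appears at level 2.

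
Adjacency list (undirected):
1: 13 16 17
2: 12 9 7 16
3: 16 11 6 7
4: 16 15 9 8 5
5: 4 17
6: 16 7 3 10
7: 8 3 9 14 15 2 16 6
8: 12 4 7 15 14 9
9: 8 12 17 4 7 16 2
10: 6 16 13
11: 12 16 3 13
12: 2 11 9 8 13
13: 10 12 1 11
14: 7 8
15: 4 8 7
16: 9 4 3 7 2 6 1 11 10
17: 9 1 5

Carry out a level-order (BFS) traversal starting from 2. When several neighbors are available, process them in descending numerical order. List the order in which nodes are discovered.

2 -> 16 -> 12 -> 9 -> 7 -> 11 -> 10 -> 6 -> 4 -> 3 -> 1 -> 13 -> 8 -> 17 -> 15 -> 14 -> 5

Visit 2; enqueue 16, 12, 9, 7 → queue [16, 12, 9, 7]
Visit 16; enqueue 11, 10, 6, 4, 3, 1 → queue [12, 9, 7, 11, 10, 6, 4, 3, 1]
Visit 12; enqueue 13, 8 → queue [9, 7, 11, 10, 6, 4, 3, 1, 13, 8]
Visit 9; enqueue 17 → queue [7, 11, 10, 6, 4, 3, 1, 13, 8, 17]
Visit 7; enqueue 15, 14 → queue [11, 10, 6, 4, 3, 1, 13, 8, 17, 15, 14]
Visit 11 → queue [10, 6, 4, 3, 1, 13, 8, 17, 15, 14]
Visit 10 → queue [6, 4, 3, 1, 13, 8, 17, 15, 14]
Visit 6 → queue [4, 3, 1, 13, 8, 17, 15, 14]
Visit 4; enqueue 5 → queue [3, 1, 13, 8, 17, 15, 14, 5]
Visit 3 → queue [1, 13, 8, 17, 15, 14, 5]
Visit 1 → queue [13, 8, 17, 15, 14, 5]
Visit 13 → queue [8, 17, 15, 14, 5]
Visit 8 → queue [17, 15, 14, 5]
Visit 17 → queue [15, 14, 5]
Visit 15 → queue [14, 5]
Visit 14 → queue [5]
Visit 5 → queue []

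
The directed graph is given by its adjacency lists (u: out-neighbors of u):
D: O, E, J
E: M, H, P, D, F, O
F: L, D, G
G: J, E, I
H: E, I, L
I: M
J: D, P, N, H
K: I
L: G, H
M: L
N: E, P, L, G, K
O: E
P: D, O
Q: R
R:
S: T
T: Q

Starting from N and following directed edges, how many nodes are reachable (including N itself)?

13

BFS from N visits: N, E, P, L, G, K, M, H, D, F, O, J, I
Reachable nodes: 13 of 17 total.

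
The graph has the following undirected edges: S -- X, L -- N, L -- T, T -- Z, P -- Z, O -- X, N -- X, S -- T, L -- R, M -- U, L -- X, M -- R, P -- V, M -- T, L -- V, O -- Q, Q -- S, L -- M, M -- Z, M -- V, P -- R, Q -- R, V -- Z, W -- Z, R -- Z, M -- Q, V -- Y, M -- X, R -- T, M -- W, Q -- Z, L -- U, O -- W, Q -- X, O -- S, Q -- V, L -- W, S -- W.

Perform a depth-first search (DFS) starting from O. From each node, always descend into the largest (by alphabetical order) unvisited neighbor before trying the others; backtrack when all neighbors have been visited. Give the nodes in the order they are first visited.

O -> X -> S -> W -> Z -> V -> Y -> Q -> R -> T -> M -> U -> L -> N -> P

Visit O
O → X
X → S
S → W
W → Z
Z → V
V → Y
V → Q
Q → R
R → T
T → M
M → U
U → L
L → N
R → P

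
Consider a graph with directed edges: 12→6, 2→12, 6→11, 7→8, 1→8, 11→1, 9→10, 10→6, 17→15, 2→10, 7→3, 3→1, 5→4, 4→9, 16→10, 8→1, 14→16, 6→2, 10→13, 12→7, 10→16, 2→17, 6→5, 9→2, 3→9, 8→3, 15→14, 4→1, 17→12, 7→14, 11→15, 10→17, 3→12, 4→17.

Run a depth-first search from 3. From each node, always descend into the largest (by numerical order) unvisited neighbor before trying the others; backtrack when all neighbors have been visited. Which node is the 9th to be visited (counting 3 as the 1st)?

13

Visit 3
3 → 12
12 → 7
7 → 14
14 → 16
16 → 10
10 → 17
17 → 15
10 → 13
10 → 6
6 → 11
11 → 1
1 → 8
6 → 5
5 → 4
4 → 9
9 → 2

Visit order: 3, 12, 7, 14, 16, 10, 17, 15, 13, 6, 11, 1, 8, 5, 4, 9, 2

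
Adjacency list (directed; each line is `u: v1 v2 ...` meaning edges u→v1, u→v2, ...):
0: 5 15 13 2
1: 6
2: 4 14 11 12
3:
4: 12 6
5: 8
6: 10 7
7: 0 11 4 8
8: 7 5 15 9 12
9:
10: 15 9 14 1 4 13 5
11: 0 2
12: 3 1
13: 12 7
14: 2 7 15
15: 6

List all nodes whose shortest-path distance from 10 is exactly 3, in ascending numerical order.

0, 3, 11

Level 0: 10
Level 1: 1, 4, 5, 9, 13, 14, 15
Level 2: 2, 6, 7, 8, 12
Level 3: 0, 3, 11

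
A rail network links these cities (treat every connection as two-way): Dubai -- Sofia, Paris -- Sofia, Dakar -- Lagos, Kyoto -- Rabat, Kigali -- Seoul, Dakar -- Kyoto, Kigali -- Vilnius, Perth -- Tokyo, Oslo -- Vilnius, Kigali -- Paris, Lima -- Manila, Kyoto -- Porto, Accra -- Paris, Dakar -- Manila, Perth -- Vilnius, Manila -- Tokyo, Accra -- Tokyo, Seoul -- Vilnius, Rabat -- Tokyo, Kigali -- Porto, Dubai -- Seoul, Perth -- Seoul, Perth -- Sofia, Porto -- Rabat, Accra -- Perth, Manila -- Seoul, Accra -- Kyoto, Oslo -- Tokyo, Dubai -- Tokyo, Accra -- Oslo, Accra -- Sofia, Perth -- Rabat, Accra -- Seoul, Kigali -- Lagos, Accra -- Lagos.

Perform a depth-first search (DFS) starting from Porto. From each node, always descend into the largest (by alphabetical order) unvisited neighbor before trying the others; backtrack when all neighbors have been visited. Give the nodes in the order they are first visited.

Visit Porto
Porto → Rabat
Rabat → Tokyo
Tokyo → Perth
Perth → Vilnius
Vilnius → Seoul
Seoul → Manila
Manila → Lima
Manila → Dakar
Dakar → Lagos
Lagos → Kigali
Kigali → Paris
Paris → Sofia
Sofia → Dubai
Sofia → Accra
Accra → Oslo
Accra → Kyoto

Porto Rabat Tokyo Perth Vilnius Seoul Manila Lima Dakar Lagos Kigali Paris Sofia Dubai Accra Oslo Kyoto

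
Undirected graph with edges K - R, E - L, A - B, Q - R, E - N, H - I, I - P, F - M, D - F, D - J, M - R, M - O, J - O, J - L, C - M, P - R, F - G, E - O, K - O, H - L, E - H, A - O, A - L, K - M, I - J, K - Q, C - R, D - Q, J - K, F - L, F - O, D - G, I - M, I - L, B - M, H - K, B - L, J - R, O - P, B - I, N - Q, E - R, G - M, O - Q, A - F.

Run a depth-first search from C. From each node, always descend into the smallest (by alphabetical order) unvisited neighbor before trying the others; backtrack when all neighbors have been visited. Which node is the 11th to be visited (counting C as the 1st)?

E

Visit C
C → M
M → B
B → A
A → F
F → D
D → G
D → J
J → I
I → H
H → E
E → L
E → N
N → Q
Q → K
K → O
O → P
P → R

Visit order: C, M, B, A, F, D, G, J, I, H, E, L, N, Q, K, O, P, R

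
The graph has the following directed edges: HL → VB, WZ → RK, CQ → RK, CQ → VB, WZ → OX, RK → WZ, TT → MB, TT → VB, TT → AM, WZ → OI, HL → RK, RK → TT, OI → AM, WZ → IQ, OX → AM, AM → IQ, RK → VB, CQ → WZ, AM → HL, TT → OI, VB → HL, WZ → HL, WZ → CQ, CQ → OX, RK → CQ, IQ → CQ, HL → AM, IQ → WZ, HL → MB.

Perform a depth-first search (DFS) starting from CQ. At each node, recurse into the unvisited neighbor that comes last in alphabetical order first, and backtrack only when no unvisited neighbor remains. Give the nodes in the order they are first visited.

CQ → WZ → RK → VB → HL → MB → AM → IQ → TT → OI → OX

Visit CQ
CQ → WZ
WZ → RK
RK → VB
VB → HL
HL → MB
HL → AM
AM → IQ
RK → TT
TT → OI
WZ → OX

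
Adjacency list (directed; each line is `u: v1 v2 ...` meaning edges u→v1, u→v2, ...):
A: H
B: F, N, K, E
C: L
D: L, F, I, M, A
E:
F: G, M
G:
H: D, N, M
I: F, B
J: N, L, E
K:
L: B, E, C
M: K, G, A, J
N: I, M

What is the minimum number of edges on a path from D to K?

2

Level 0: D
Level 1: A, F, I, L, M
Level 2: B, C, E, G, H, J, K
Level 3: N
K first appears at level 2.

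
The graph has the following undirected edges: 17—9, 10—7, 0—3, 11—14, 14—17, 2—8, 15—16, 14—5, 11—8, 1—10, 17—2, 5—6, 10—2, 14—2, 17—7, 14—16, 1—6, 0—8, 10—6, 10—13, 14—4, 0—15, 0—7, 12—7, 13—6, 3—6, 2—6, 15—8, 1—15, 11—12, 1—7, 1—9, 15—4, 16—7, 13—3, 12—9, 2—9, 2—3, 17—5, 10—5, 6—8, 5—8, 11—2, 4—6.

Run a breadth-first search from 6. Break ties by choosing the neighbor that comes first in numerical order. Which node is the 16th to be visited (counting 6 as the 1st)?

0

Visit 6; enqueue 1, 2, 3, 4, 5, 8, 10, 13 → queue [1, 2, 3, 4, 5, 8, 10, 13]
Visit 1; enqueue 7, 9, 15 → queue [2, 3, 4, 5, 8, 10, 13, 7, 9, 15]
Visit 2; enqueue 11, 14, 17 → queue [3, 4, 5, 8, 10, 13, 7, 9, 15, 11, 14, 17]
Visit 3; enqueue 0 → queue [4, 5, 8, 10, 13, 7, 9, 15, 11, 14, 17, 0]
Visit 4 → queue [5, 8, 10, 13, 7, 9, 15, 11, 14, 17, 0]
Visit 5 → queue [8, 10, 13, 7, 9, 15, 11, 14, 17, 0]
Visit 8 → queue [10, 13, 7, 9, 15, 11, 14, 17, 0]
Visit 10 → queue [13, 7, 9, 15, 11, 14, 17, 0]
Visit 13 → queue [7, 9, 15, 11, 14, 17, 0]
Visit 7; enqueue 12, 16 → queue [9, 15, 11, 14, 17, 0, 12, 16]
Visit 9 → queue [15, 11, 14, 17, 0, 12, 16]
Visit 15 → queue [11, 14, 17, 0, 12, 16]
Visit 11 → queue [14, 17, 0, 12, 16]
Visit 14 → queue [17, 0, 12, 16]
Visit 17 → queue [0, 12, 16]
Visit 0 → queue [12, 16]
Visit 12 → queue [16]
Visit 16 → queue []

Visit order: 6, 1, 2, 3, 4, 5, 8, 10, 13, 7, 9, 15, 11, 14, 17, 0, 12, 16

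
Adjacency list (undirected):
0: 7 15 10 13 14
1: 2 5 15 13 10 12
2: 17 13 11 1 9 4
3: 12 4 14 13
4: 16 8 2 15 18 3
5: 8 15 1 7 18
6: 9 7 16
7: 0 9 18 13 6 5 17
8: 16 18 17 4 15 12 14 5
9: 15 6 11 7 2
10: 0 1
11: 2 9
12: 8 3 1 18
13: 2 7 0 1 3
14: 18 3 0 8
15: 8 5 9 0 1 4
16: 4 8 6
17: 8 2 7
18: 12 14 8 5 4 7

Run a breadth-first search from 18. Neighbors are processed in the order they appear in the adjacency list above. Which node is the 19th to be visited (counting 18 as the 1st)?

11

Visit 18; enqueue 12, 14, 8, 5, 4, 7 → queue [12, 14, 8, 5, 4, 7]
Visit 12; enqueue 3, 1 → queue [14, 8, 5, 4, 7, 3, 1]
Visit 14; enqueue 0 → queue [8, 5, 4, 7, 3, 1, 0]
Visit 8; enqueue 16, 17, 15 → queue [5, 4, 7, 3, 1, 0, 16, 17, 15]
Visit 5 → queue [4, 7, 3, 1, 0, 16, 17, 15]
Visit 4; enqueue 2 → queue [7, 3, 1, 0, 16, 17, 15, 2]
Visit 7; enqueue 9, 13, 6 → queue [3, 1, 0, 16, 17, 15, 2, 9, 13, 6]
Visit 3 → queue [1, 0, 16, 17, 15, 2, 9, 13, 6]
Visit 1; enqueue 10 → queue [0, 16, 17, 15, 2, 9, 13, 6, 10]
Visit 0 → queue [16, 17, 15, 2, 9, 13, 6, 10]
Visit 16 → queue [17, 15, 2, 9, 13, 6, 10]
Visit 17 → queue [15, 2, 9, 13, 6, 10]
Visit 15 → queue [2, 9, 13, 6, 10]
Visit 2; enqueue 11 → queue [9, 13, 6, 10, 11]
Visit 9 → queue [13, 6, 10, 11]
Visit 13 → queue [6, 10, 11]
Visit 6 → queue [10, 11]
Visit 10 → queue [11]
Visit 11 → queue []

Visit order: 18, 12, 14, 8, 5, 4, 7, 3, 1, 0, 16, 17, 15, 2, 9, 13, 6, 10, 11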